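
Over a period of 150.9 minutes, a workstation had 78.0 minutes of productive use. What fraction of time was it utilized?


Utilization = busy / total × 100
= 78.0 / 150.9 × 100
= 51.7%


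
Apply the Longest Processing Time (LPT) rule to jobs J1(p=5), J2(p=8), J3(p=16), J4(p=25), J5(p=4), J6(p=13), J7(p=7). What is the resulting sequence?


LPT: sort by longest processing time first
  J4: p=25
  J3: p=16
  J6: p=13
  J2: p=8
  J7: p=7
  J1: p=5
  J5: p=4
Order: J4 → J3 → J6 → J2 → J7 → J1 → J5


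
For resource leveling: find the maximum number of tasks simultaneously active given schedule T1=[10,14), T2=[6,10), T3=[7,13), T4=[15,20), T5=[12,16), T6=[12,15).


Check each time point for overlaps:
  t=12: 4 tasks active (T1, T3, T5, T6)
Max concurrent = 4


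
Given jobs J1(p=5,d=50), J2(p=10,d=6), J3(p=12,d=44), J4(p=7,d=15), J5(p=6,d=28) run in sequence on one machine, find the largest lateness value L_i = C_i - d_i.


Lateness per job (L = C - d):
  J1: C=5, d=50, L=-45
  J2: C=15, d=6, L=9
  J3: C=27, d=44, L=-17
  J4: C=34, d=15, L=19
  J5: C=40, d=28, L=12
Lmax = max(-45, 9, -17, 19, 12)
= 19


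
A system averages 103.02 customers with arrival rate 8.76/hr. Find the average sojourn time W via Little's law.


Little's law: L = λW → W = L / λ
= 103.02 / 8.76
= 11.76 hours


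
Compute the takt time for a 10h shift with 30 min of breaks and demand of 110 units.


Available = 10×60 - 30 = 570 min
Takt time = 570 / 110
= 5.18 min/unit


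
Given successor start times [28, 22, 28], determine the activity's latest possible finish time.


LF = min of all successor start times
Successors start at: [28, 22, 28]
LF = min(28, 22, 28)
= 22


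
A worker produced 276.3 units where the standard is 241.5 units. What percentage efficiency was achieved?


Efficiency = (actual / standard) × 100
= (276.3 / 241.5) × 100
= 114.4%


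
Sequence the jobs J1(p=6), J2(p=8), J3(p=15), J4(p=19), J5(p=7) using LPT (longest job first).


LPT: sort by longest processing time first
  J4: p=19
  J3: p=15
  J2: p=8
  J5: p=7
  J1: p=6
Order: J4 → J3 → J2 → J5 → J1


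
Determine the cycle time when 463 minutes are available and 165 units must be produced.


Cycle time = available time / demand
= 463 / 165
= 2.81 min/unit


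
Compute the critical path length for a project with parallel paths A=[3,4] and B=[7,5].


Path A: 3 + 4 = 7
Path B: 7 + 5 = 12
Critical path = longest = max(7, 12)
= 12 (Path B)


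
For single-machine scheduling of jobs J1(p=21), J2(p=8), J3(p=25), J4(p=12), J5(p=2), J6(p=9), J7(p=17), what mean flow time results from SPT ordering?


SPT order: J5 → J2 → J6 → J4 → J7 → J1 → J3
Completion times:
  J5: C=2
  J2: C=10
  J6: C=19
  J4: C=31
  J7: C=48
  J1: C=69
  J3: C=94
Sum = 273, n = 7
Mean flow = 273/7
= 39.00


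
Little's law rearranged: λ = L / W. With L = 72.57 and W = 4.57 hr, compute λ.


Little's law: L = λW → λ = L / W
= 72.57 / 4.57
= 15.88 per hour


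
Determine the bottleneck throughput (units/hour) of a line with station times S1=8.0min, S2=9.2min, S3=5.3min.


Bottleneck = longest station time
Station times: [8.0, 9.2, 5.3]
Max = 9.2 min
Rate = 60 / 9.2
= 6.52 units/hour (bottleneck: 9.2min)


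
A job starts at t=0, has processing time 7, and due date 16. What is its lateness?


Completion = 0 + 7 = 7
Lateness = C - d = 7 - 16
= -9


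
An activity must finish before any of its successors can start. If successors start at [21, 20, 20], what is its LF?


LF = min of all successor start times
Successors start at: [21, 20, 20]
LF = min(21, 20, 20)
= 20


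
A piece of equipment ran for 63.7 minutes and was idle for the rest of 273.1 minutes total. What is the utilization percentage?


Utilization = busy / total × 100
= 63.7 / 273.1 × 100
= 23.3%


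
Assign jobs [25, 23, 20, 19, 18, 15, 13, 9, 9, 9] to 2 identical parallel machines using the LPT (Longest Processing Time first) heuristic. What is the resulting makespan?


Jobs (LPT sorted): [25, 23, 20, 19, 18, 15, 13, 9, 9, 9]
Machines: 2
  J=25 → Machine 1 (load: 0+25=25)
  J=23 → Machine 2 (load: 0+23=23)
  J=20 → Machine 2 (load: 23+20=43)
  J=19 → Machine 1 (load: 25+19=44)
  J=18 → Machine 2 (load: 43+18=61)
  J=15 → Machine 1 (load: 44+15=59)
  J=13 → Machine 1 (load: 59+13=72)
  J=9 → Machine 2 (load: 61+9=70)
  J=9 → Machine 2 (load: 70+9=79)
  J=9 → Machine 1 (load: 72+9=81)
Machine loads: [81, 79]
Makespan = max = 81 time units


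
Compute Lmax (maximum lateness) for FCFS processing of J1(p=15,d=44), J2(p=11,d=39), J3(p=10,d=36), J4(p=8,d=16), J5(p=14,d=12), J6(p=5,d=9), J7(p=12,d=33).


Lateness per job (L = C - d):
  J1: C=15, d=44, L=-29
  J2: C=26, d=39, L=-13
  J3: C=36, d=36, L=0
  J4: C=44, d=16, L=28
  J5: C=58, d=12, L=46
  J6: C=63, d=9, L=54
  J7: C=75, d=33, L=42
Lmax = max(-29, -13, 0, 28, 46, 54, 42)
= 54


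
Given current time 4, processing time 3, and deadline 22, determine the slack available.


Slack = due - current_time - processing
= 22 - 4 - 3
= 15


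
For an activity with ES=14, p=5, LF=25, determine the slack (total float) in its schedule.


EF = ES + duration = 14 + 5 = 19
LS = LF - duration = 25 - 5 = 20
Total Float = LF - EF = 25 - 19
(or LS - ES = 20 - 14)
= 6


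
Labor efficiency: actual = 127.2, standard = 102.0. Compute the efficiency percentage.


Efficiency = (actual / standard) × 100
= (127.2 / 102.0) × 100
= 124.7%


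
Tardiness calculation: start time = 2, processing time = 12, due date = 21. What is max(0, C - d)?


Completion = start + processing = 2 + 12 = 14
Tardiness = max(0, C - d) = max(0, 14 - 21)
= max(0, -7)
= 0


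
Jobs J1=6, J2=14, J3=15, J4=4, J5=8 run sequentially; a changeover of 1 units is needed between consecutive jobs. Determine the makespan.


Makespan = Σ processing + (n-1) × setup
= (6 + 14 + 15 + 4 + 8) + (5-1)×1
= 47 + 4
= 51 time units


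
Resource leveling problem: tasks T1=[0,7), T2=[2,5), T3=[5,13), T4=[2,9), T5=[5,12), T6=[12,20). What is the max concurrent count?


Check each time point for overlaps:
  t=5: 4 tasks active (T1, T3, T4, T5)
Max concurrent = 4


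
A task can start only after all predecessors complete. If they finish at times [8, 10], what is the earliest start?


ES = max of all predecessor completion times
Predecessors: [8, 10]
ES = max(8, 10)
= 10


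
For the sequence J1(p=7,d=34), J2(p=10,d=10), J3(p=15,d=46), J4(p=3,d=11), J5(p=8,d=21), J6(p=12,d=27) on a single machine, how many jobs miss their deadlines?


Completion vs due date:
  J1: C=7, d=34 → on time
  J2: C=17, d=10 → TARDY
  J3: C=32, d=46 → on time
  J4: C=35, d=11 → TARDY
  J5: C=43, d=21 → TARDY
  J6: C=55, d=27 → TARDY
Tardy jobs: J2, J4, J5, J6
Count = 4


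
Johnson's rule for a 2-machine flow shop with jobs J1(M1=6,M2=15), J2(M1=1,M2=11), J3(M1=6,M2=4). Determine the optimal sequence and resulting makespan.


Johnson's rule:
Group 1 (M1≤M2, sort by M1): ['J2', 'J1']
Group 2 (M1>M2, sort desc M2): ['J3']
Sequence: J2 → J1 → J3
Makespan calculation:
  J2: M1 done=1, M2 done=12
  J1: M1 done=7, M2 done=27
  J3: M1 done=13, M2 done=31
= Sequence: J2 → J1 → J3, Makespan: 31


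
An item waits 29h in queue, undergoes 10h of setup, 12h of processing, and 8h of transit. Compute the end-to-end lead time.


Lead time = queue + setup + processing + transit
= 29 + 10 + 12 + 8
= 59 hours


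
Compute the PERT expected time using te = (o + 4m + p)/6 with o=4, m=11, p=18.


te = (o + 4m + p) / 6
= (4 + 4×11 + 18) / 6
= (4 + 44 + 18) / 6
= 66 / 6
= 11.00


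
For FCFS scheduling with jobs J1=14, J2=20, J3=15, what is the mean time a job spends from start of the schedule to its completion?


Completion times:
  J1: completes at 14
  J2: completes at 34
  J3: completes at 49
Sum = 97
Average = 97/3
= 32.33


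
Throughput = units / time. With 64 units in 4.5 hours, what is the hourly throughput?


Throughput = units / time
= 64 / 4.5
= 14.2 units/hour


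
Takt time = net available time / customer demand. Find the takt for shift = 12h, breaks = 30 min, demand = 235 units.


Available = 12×60 - 30 = 690 min
Takt time = 690 / 235
= 2.94 min/unit


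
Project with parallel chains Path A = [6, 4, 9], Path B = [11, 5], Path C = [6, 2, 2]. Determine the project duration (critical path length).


Path A: 6 + 4 + 9 = 19
Path B: 11 + 5 = 16
Path C: 6 + 2 + 2 = 10
Critical path = longest = max(19, 16, 10)
= 19 (Path A)


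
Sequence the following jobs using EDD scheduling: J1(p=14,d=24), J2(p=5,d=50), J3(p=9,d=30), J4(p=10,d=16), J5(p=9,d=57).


EDD: sort by earliest due date
  J4: d=16, p=10
  J1: d=24, p=14
  J3: d=30, p=9
  J2: d=50, p=5
  J5: d=57, p=9
Order: J4 → J1 → J3 → J2 → J5


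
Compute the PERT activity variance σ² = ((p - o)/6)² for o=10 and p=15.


σ² = ((p - o) / 6)² = (p - o)² / 36
= (15 - 10)² / 36
= 5² / 36
= 25 / 36
= 0.6944


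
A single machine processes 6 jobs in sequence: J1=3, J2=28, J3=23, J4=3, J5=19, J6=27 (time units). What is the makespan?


Sequential makespan: sum all processing times
= 3 + 28 + 23 + 3 + 19 + 27
= 103 time units


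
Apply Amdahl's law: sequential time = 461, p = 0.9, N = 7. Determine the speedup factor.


Amdahl's law: T_p = T × ((1-p) + p/N)
= 461 × ((1-0.9) + 0.9/7)
= 461 × (0.10 + 0.1286)
= 461 × 0.2286
= 105.37
Speedup = 461/105.37
= 4.38×


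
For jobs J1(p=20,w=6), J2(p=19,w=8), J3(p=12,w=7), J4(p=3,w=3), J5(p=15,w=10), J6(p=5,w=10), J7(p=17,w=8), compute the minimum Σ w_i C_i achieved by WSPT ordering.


WSPT order (by p/w): J6 → J4 → J5 → J3 → J7 → J2 → J1
  J6: C=5, w·C=10×5=50
  J4: C=8, w·C=3×8=24
  J5: C=23, w·C=10×23=230
  J3: C=35, w·C=7×35=245
  J7: C=52, w·C=8×52=416
  J2: C=71, w·C=8×71=568
  J1: C=91, w·C=6×91=546
Σ w·C = 2079
= 2079


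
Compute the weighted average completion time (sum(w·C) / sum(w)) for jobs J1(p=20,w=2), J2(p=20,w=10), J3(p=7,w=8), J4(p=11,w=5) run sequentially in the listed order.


Completion times:
  J1: C=20, w×C=2×20=40
  J2: C=40, w×C=10×40=400
  J3: C=47, w×C=8×47=376
  J4: C=58, w×C=5×58=290
Sum w×C = 1106
Sum w = 25
Weighted avg = 1106/25
= 44.24


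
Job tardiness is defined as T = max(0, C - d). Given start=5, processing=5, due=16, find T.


Completion = start + processing = 5 + 5 = 10
Tardiness = max(0, C - d) = max(0, 10 - 16)
= max(0, -6)
= 0


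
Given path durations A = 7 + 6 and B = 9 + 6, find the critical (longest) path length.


Path A: 7 + 6 = 13
Path B: 9 + 6 = 15
Critical path = longest = max(13, 15)
= 15 (Path B)


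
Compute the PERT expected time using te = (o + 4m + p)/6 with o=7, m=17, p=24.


te = (o + 4m + p) / 6
= (7 + 4×17 + 24) / 6
= (7 + 68 + 24) / 6
= 99 / 6
= 16.50


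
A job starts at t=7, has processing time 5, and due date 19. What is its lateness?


Completion = 7 + 5 = 12
Lateness = C - d = 12 - 19
= -7


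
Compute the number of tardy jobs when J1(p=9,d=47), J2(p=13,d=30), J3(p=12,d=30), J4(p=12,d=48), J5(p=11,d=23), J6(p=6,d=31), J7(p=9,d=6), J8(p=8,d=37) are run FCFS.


Completion vs due date:
  J1: C=9, d=47 → on time
  J2: C=22, d=30 → on time
  J3: C=34, d=30 → TARDY
  J4: C=46, d=48 → on time
  J5: C=57, d=23 → TARDY
  J6: C=63, d=31 → TARDY
  J7: C=72, d=6 → TARDY
  J8: C=80, d=37 → TARDY
Tardy jobs: J3, J5, J6, J7, J8
Count = 5


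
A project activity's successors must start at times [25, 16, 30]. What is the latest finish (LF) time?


LF = min of all successor start times
Successors start at: [25, 16, 30]
LF = min(25, 16, 30)
= 16


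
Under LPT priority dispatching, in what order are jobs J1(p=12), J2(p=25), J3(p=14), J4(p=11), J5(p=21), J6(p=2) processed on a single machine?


LPT: sort by longest processing time first
  J2: p=25
  J5: p=21
  J3: p=14
  J1: p=12
  J4: p=11
  J6: p=2
Order: J2 → J5 → J3 → J1 → J4 → J6


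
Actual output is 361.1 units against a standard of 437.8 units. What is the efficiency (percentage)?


Efficiency = (actual / standard) × 100
= (361.1 / 437.8) × 100
= 82.5%


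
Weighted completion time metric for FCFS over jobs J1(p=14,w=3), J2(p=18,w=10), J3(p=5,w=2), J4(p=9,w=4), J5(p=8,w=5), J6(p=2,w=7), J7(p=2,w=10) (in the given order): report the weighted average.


Completion times:
  J1: C=14, w×C=3×14=42
  J2: C=32, w×C=10×32=320
  J3: C=37, w×C=2×37=74
  J4: C=46, w×C=4×46=184
  J5: C=54, w×C=5×54=270
  J6: C=56, w×C=7×56=392
  J7: C=58, w×C=10×58=580
Sum w×C = 1862
Sum w = 41
Weighted avg = 1862/41
= 45.41


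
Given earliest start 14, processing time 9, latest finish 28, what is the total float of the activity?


EF = ES + duration = 14 + 9 = 23
LS = LF - duration = 28 - 9 = 19
Total Float = LF - EF = 28 - 23
(or LS - ES = 19 - 14)
= 5


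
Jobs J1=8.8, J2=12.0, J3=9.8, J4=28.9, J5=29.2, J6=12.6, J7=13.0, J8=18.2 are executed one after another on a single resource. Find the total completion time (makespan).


Sequential makespan: sum all processing times
= 8.8 + 12.0 + 9.8 + 28.9 + 29.2 + 12.6 + 13.0 + 18.2
= 132.5 time units


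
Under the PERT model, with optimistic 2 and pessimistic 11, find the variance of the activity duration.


σ² = ((p - o) / 6)² = (p - o)² / 36
= (11 - 2)² / 36
= 9² / 36
= 81 / 36
= 2.2500


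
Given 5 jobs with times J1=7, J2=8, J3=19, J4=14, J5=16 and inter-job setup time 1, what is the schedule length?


Makespan = Σ processing + (n-1) × setup
= (7 + 8 + 19 + 14 + 16) + (5-1)×1
= 64 + 4
= 68 time units


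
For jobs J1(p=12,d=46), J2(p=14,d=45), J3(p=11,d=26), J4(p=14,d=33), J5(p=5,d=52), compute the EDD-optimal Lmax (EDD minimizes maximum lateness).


EDD order: J3 → J4 → J2 → J1 → J5
Completion and lateness:
  J3: C=11, d=26, L=11-26=-15
  J4: C=25, d=33, L=25-33=-8
  J2: C=39, d=45, L=39-45=-6
  J1: C=51, d=46, L=51-46=5
  J5: C=56, d=52, L=56-52=4
Lmax = max(-15, -8, -6, 5, 4)
= 5


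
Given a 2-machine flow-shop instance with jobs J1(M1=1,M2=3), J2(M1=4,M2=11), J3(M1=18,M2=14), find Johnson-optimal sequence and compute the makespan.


Johnson's rule:
Group 1 (M1≤M2, sort by M1): ['J1', 'J2']
Group 2 (M1>M2, sort desc M2): ['J3']
Sequence: J1 → J2 → J3
Makespan calculation:
  J1: M1 done=1, M2 done=4
  J2: M1 done=5, M2 done=16
  J3: M1 done=23, M2 done=37
= Sequence: J1 → J2 → J3, Makespan: 37


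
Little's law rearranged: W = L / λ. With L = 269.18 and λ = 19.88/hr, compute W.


Little's law: L = λW → W = L / λ
= 269.18 / 19.88
= 13.54 hours


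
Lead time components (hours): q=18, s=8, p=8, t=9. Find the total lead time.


Lead time = queue + setup + processing + transit
= 18 + 8 + 8 + 9
= 43 hours


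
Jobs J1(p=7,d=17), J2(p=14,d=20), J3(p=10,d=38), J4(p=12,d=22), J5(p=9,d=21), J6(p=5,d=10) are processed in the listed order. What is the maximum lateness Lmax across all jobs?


Lateness per job (L = C - d):
  J1: C=7, d=17, L=-10
  J2: C=21, d=20, L=1
  J3: C=31, d=38, L=-7
  J4: C=43, d=22, L=21
  J5: C=52, d=21, L=31
  J6: C=57, d=10, L=47
Lmax = max(-10, 1, -7, 21, 31, 47)
= 47


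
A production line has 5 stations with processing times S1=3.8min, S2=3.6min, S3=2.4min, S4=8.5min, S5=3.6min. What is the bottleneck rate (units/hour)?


Bottleneck = longest station time
Station times: [3.8, 3.6, 2.4, 8.5, 3.6]
Max = 8.5 min
Rate = 60 / 8.5
= 7.06 units/hour (bottleneck: 8.5min)


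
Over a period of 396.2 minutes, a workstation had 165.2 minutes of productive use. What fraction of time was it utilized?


Utilization = busy / total × 100
= 165.2 / 396.2 × 100
= 41.7%


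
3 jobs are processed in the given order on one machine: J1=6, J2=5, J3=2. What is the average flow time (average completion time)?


Completion times:
  J1: completes at 6
  J2: completes at 11
  J3: completes at 13
Sum = 30
Average = 30/3
= 10.00


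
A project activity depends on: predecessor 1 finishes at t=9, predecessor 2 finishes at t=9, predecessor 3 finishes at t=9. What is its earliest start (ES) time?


ES = max of all predecessor completion times
Predecessors: [9, 9, 9]
ES = max(9, 9, 9)
= 9


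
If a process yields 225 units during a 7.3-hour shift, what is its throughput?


Throughput = units / time
= 225 / 7.3
= 30.8 units/hour


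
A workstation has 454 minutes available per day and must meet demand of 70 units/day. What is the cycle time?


Cycle time = available time / demand
= 454 / 70
= 6.49 min/unit


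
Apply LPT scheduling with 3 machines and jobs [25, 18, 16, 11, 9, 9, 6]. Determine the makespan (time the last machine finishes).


Jobs (LPT sorted): [25, 18, 16, 11, 9, 9, 6]
Machines: 3
  J=25 → Machine 1 (load: 0+25=25)
  J=18 → Machine 2 (load: 0+18=18)
  J=16 → Machine 3 (load: 0+16=16)
  J=11 → Machine 3 (load: 16+11=27)
  J=9 → Machine 2 (load: 18+9=27)
  J=9 → Machine 1 (load: 25+9=34)
  J=6 → Machine 2 (load: 27+6=33)
Machine loads: [34, 33, 27]
Makespan = max = 34 time units


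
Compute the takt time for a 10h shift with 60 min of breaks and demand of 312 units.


Available = 10×60 - 60 = 540 min
Takt time = 540 / 312
= 1.73 min/unit


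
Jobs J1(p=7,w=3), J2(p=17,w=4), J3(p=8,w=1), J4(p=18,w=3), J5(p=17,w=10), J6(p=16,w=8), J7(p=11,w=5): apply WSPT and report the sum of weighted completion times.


WSPT order (by p/w): J5 → J6 → J7 → J1 → J2 → J4 → J3
  J5: C=17, w·C=10×17=170
  J6: C=33, w·C=8×33=264
  J7: C=44, w·C=5×44=220
  J1: C=51, w·C=3×51=153
  J2: C=68, w·C=4×68=272
  J4: C=86, w·C=3×86=258
  J3: C=94, w·C=1×94=94
Σ w·C = 1431
= 1431


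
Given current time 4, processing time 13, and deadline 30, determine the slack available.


Slack = due - current_time - processing
= 30 - 4 - 13
= 13


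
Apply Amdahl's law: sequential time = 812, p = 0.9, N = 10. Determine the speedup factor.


Amdahl's law: T_p = T × ((1-p) + p/N)
= 812 × ((1-0.9) + 0.9/10)
= 812 × (0.10 + 0.0900)
= 812 × 0.1900
= 154.28
Speedup = 812/154.28
= 5.26×


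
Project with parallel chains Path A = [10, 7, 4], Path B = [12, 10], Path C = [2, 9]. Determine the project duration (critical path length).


Path A: 10 + 7 + 4 = 21
Path B: 12 + 10 = 22
Path C: 2 + 9 = 11
Critical path = longest = max(21, 22, 11)
= 22 (Path B)


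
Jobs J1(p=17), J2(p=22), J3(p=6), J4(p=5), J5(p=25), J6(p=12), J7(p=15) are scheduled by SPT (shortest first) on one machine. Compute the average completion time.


SPT order: J4 → J3 → J6 → J7 → J1 → J2 → J5
Completion times:
  J4: C=5
  J3: C=11
  J6: C=23
  J7: C=38
  J1: C=55
  J2: C=77
  J5: C=102
Sum = 311, n = 7
Mean flow = 311/7
= 44.43


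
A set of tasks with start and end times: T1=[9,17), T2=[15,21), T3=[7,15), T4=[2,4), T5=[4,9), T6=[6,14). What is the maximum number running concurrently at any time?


Check each time point for overlaps:
  t=7: 3 tasks active (T3, T5, T6)
Max concurrent = 3


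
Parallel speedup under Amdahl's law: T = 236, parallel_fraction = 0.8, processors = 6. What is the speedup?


Amdahl's law: T_p = T × ((1-p) + p/N)
= 236 × ((1-0.8) + 0.8/6)
= 236 × (0.20 + 0.1333)
= 236 × 0.3333
= 78.67
Speedup = 236/78.67
= 3.00×


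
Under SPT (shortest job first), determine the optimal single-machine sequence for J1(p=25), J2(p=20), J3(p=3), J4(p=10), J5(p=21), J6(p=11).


SPT: sort by shortest processing time
  J3: p=3
  J4: p=10
  J6: p=11
  J2: p=20
  J5: p=21
  J1: p=25
Order: J3 → J4 → J6 → J2 → J5 → J1


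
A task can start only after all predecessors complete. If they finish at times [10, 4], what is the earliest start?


ES = max of all predecessor completion times
Predecessors: [10, 4]
ES = max(10, 4)
= 10


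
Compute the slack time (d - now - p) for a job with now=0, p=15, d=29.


Slack = due - current_time - processing
= 29 - 0 - 15
= 14


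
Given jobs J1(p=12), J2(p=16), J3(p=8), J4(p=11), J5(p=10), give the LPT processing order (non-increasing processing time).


LPT: sort by longest processing time first
  J2: p=16
  J1: p=12
  J4: p=11
  J5: p=10
  J3: p=8
Order: J2 → J1 → J4 → J5 → J3


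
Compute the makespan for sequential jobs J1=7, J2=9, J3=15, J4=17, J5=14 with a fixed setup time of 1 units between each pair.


Makespan = Σ processing + (n-1) × setup
= (7 + 9 + 15 + 17 + 14) + (5-1)×1
= 62 + 4
= 66 time units


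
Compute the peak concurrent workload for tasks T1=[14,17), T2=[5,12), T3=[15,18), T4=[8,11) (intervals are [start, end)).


Check each time point for overlaps:
  t=8: 2 tasks active (T2, T4)
Max concurrent = 2


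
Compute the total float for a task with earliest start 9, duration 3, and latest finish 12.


EF = ES + duration = 9 + 3 = 12
LS = LF - duration = 12 - 3 = 9
Total Float = LF - EF = 12 - 12
(or LS - ES = 9 - 9)
= 0


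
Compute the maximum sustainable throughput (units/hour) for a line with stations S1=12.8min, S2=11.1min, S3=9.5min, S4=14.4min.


Bottleneck = longest station time
Station times: [12.8, 11.1, 9.5, 14.4]
Max = 14.4 min
Rate = 60 / 14.4
= 4.17 units/hour (bottleneck: 14.4min)


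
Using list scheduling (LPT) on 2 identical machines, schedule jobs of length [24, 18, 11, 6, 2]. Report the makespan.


Jobs (LPT sorted): [24, 18, 11, 6, 2]
Machines: 2
  J=24 → Machine 1 (load: 0+24=24)
  J=18 → Machine 2 (load: 0+18=18)
  J=11 → Machine 2 (load: 18+11=29)
  J=6 → Machine 1 (load: 24+6=30)
  J=2 → Machine 2 (load: 29+2=31)
Machine loads: [30, 31]
Makespan = max = 31 time units


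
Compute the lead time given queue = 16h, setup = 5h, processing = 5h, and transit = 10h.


Lead time = queue + setup + processing + transit
= 16 + 5 + 5 + 10
= 36 hours


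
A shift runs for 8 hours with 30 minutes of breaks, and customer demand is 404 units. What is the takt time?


Available = 8×60 - 30 = 450 min
Takt time = 450 / 404
= 1.11 min/unit


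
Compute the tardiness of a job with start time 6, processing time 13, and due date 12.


Completion = start + processing = 6 + 13 = 19
Tardiness = max(0, C - d) = max(0, 19 - 12)
= max(0, 7)
= 7


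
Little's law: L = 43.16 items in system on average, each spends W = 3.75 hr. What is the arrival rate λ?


Little's law: L = λW → λ = L / W
= 43.16 / 3.75
= 11.51 per hour


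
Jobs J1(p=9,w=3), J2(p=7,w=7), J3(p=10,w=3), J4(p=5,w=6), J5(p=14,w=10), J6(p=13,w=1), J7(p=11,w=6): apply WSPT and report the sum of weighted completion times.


WSPT order (by p/w): J4 → J2 → J5 → J7 → J1 → J3 → J6
  J4: C=5, w·C=6×5=30
  J2: C=12, w·C=7×12=84
  J5: C=26, w·C=10×26=260
  J7: C=37, w·C=6×37=222
  J1: C=46, w·C=3×46=138
  J3: C=56, w·C=3×56=168
  J6: C=69, w·C=1×69=69
Σ w·C = 971
= 971


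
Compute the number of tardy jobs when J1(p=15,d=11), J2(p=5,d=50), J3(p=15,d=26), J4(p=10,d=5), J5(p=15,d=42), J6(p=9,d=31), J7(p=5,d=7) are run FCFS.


Completion vs due date:
  J1: C=15, d=11 → TARDY
  J2: C=20, d=50 → on time
  J3: C=35, d=26 → TARDY
  J4: C=45, d=5 → TARDY
  J5: C=60, d=42 → TARDY
  J6: C=69, d=31 → TARDY
  J7: C=74, d=7 → TARDY
Tardy jobs: J1, J3, J4, J5, J6, J7
Count = 6


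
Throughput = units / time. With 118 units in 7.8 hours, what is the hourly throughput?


Throughput = units / time
= 118 / 7.8
= 15.1 units/hour


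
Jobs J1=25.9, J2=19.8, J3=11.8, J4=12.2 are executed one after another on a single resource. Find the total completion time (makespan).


Sequential makespan: sum all processing times
= 25.9 + 19.8 + 11.8 + 12.2
= 69.7 time units


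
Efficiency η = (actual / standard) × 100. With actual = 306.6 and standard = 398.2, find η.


Efficiency = (actual / standard) × 100
= (306.6 / 398.2) × 100
= 77.0%


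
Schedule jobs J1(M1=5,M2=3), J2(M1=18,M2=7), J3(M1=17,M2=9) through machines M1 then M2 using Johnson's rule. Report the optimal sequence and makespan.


Johnson's rule:
Group 1 (M1≤M2, sort by M1): []
Group 2 (M1>M2, sort desc M2): ['J3', 'J2', 'J1']
Sequence: J3 → J2 → J1
Makespan calculation:
  J3: M1 done=17, M2 done=26
  J2: M1 done=35, M2 done=42
  J1: M1 done=40, M2 done=45
= Sequence: J3 → J2 → J1, Makespan: 45


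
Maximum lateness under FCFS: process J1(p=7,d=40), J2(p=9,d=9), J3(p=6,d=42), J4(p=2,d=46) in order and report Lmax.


Lateness per job (L = C - d):
  J1: C=7, d=40, L=-33
  J2: C=16, d=9, L=7
  J3: C=22, d=42, L=-20
  J4: C=24, d=46, L=-22
Lmax = max(-33, 7, -20, -22)
= 7


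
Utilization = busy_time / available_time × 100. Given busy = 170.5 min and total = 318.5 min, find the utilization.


Utilization = busy / total × 100
= 170.5 / 318.5 × 100
= 53.5%


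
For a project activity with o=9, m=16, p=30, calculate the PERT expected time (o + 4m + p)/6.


te = (o + 4m + p) / 6
= (9 + 4×16 + 30) / 6
= (9 + 64 + 30) / 6
= 103 / 6
= 17.17


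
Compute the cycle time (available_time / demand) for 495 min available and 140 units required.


Cycle time = available time / demand
= 495 / 140
= 3.54 min/unit


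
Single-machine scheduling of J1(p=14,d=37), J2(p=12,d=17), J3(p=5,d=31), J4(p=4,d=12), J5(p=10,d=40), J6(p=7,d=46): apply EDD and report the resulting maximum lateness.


EDD order: J4 → J2 → J3 → J1 → J5 → J6
Completion and lateness:
  J4: C=4, d=12, L=4-12=-8
  J2: C=16, d=17, L=16-17=-1
  J3: C=21, d=31, L=21-31=-10
  J1: C=35, d=37, L=35-37=-2
  J5: C=45, d=40, L=45-40=5
  J6: C=52, d=46, L=52-46=6
Lmax = max(-8, -1, -10, -2, 5, 6)
= 6


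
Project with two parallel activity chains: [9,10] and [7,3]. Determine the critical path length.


Path A: 9 + 10 = 19
Path B: 7 + 3 = 10
Critical path = longest = max(19, 10)
= 19 (Path A)


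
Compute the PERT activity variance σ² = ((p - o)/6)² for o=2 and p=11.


σ² = ((p - o) / 6)² = (p - o)² / 36
= (11 - 2)² / 36
= 9² / 36
= 81 / 36
= 2.2500


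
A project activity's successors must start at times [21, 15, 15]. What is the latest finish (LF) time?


LF = min of all successor start times
Successors start at: [21, 15, 15]
LF = min(21, 15, 15)
= 15


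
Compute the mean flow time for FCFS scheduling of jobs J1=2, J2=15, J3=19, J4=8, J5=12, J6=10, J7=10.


Completion times:
  J1: completes at 2
  J2: completes at 17
  J3: completes at 36
  J4: completes at 44
  J5: completes at 56
  J6: completes at 66
  J7: completes at 76
Sum = 297
Average = 297/7
= 42.43


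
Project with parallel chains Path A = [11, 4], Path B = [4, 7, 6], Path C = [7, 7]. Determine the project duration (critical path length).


Path A: 11 + 4 = 15
Path B: 4 + 7 + 6 = 17
Path C: 7 + 7 = 14
Critical path = longest = max(15, 17, 14)
= 17 (Path B)


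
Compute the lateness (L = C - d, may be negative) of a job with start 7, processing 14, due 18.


Completion = 7 + 14 = 21
Lateness = C - d = 21 - 18
= 3


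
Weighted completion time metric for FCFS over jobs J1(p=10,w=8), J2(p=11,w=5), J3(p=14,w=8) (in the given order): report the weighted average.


Completion times:
  J1: C=10, w×C=8×10=80
  J2: C=21, w×C=5×21=105
  J3: C=35, w×C=8×35=280
Sum w×C = 465
Sum w = 21
Weighted avg = 465/21
= 22.14


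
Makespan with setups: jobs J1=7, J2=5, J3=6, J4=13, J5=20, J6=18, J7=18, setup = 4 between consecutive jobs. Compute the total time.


Makespan = Σ processing + (n-1) × setup
= (7 + 5 + 6 + 13 + 20 + 18 + 18) + (7-1)×4
= 87 + 24
= 111 time units


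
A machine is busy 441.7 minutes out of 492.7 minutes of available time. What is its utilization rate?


Utilization = busy / total × 100
= 441.7 / 492.7 × 100
= 89.6%


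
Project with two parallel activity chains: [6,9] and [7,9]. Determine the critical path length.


Path A: 6 + 9 = 15
Path B: 7 + 9 = 16
Critical path = longest = max(15, 16)
= 16 (Path B)


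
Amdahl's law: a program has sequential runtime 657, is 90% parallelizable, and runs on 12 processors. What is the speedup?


Amdahl's law: T_p = T × ((1-p) + p/N)
= 657 × ((1-0.9) + 0.9/12)
= 657 × (0.10 + 0.0750)
= 657 × 0.1750
= 114.97
Speedup = 657/114.97
= 5.71×


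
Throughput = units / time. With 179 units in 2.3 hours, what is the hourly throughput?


Throughput = units / time
= 179 / 2.3
= 77.8 units/hour


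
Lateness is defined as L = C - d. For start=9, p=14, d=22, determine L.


Completion = 9 + 14 = 23
Lateness = C - d = 23 - 22
= 1


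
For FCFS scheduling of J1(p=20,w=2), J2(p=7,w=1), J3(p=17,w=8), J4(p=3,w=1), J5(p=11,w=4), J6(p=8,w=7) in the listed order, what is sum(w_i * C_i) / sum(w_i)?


Completion times:
  J1: C=20, w×C=2×20=40
  J2: C=27, w×C=1×27=27
  J3: C=44, w×C=8×44=352
  J4: C=47, w×C=1×47=47
  J5: C=58, w×C=4×58=232
  J6: C=66, w×C=7×66=462
Sum w×C = 1160
Sum w = 23
Weighted avg = 1160/23
= 50.43


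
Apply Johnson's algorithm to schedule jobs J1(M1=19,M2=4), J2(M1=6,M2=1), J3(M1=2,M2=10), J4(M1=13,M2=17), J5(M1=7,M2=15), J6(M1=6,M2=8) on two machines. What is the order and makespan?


Johnson's rule:
Group 1 (M1≤M2, sort by M1): ['J3', 'J6', 'J5', 'J4']
Group 2 (M1>M2, sort desc M2): ['J1', 'J2']
Sequence: J3 → J6 → J5 → J4 → J1 → J2
Makespan calculation:
  J3: M1 done=2, M2 done=12
  J6: M1 done=8, M2 done=20
  J5: M1 done=15, M2 done=35
  J4: M1 done=28, M2 done=52
  J1: M1 done=47, M2 done=56
  J2: M1 done=53, M2 done=57
= Sequence: J3 → J6 → J5 → J4 → J1 → J2, Makespan: 57


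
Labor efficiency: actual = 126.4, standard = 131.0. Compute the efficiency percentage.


Efficiency = (actual / standard) × 100
= (126.4 / 131.0) × 100
= 96.5%


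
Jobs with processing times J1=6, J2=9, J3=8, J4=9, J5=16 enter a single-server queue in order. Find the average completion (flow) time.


Completion times:
  J1: completes at 6
  J2: completes at 15
  J3: completes at 23
  J4: completes at 32
  J5: completes at 48
Sum = 124
Average = 124/5
= 24.80


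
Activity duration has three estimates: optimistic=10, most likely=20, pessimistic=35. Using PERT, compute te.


te = (o + 4m + p) / 6
= (10 + 4×20 + 35) / 6
= (10 + 80 + 35) / 6
= 125 / 6
= 20.83


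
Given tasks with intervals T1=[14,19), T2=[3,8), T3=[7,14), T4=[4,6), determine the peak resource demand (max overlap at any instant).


Check each time point for overlaps:
  t=4: 2 tasks active (T2, T4)
Max concurrent = 2


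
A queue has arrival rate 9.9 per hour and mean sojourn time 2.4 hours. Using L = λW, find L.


Little's law: L = λ × W
= 9.9 × 2.4
= 23.76


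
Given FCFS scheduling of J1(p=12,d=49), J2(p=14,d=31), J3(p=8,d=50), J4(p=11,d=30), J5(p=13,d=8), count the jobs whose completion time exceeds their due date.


Completion vs due date:
  J1: C=12, d=49 → on time
  J2: C=26, d=31 → on time
  J3: C=34, d=50 → on time
  J4: C=45, d=30 → TARDY
  J5: C=58, d=8 → TARDY
Tardy jobs: J4, J5
Count = 2


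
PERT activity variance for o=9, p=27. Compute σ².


σ² = ((p - o) / 6)² = (p - o)² / 36
= (27 - 9)² / 36
= 18² / 36
= 324 / 36
= 9.0000


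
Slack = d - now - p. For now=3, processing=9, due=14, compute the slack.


Slack = due - current_time - processing
= 14 - 3 - 9
= 2


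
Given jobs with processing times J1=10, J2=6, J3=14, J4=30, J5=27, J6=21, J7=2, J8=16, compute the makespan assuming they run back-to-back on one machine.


Sequential makespan: sum all processing times
= 10 + 6 + 14 + 30 + 27 + 21 + 2 + 16
= 126 time units


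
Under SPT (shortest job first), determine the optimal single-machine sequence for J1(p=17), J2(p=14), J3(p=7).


SPT: sort by shortest processing time
  J3: p=7
  J2: p=14
  J1: p=17
Order: J3 → J2 → J1


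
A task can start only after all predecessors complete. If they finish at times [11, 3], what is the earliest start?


ES = max of all predecessor completion times
Predecessors: [11, 3]
ES = max(11, 3)
= 11


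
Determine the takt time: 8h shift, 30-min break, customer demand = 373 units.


Available = 8×60 - 30 = 450 min
Takt time = 450 / 373
= 1.21 min/unit


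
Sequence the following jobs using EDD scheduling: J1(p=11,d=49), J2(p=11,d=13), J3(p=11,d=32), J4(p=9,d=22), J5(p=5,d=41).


EDD: sort by earliest due date
  J2: d=13, p=11
  J4: d=22, p=9
  J3: d=32, p=11
  J5: d=41, p=5
  J1: d=49, p=11
Order: J2 → J4 → J3 → J5 → J1


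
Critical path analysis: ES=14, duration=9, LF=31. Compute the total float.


EF = ES + duration = 14 + 9 = 23
LS = LF - duration = 31 - 9 = 22
Total Float = LF - EF = 31 - 23
(or LS - ES = 22 - 14)
= 8


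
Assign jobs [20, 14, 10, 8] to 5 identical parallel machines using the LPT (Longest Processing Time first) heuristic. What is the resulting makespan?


Jobs (LPT sorted): [20, 14, 10, 8]
Machines: 5
  J=20 → Machine 1 (load: 0+20=20)
  J=14 → Machine 2 (load: 0+14=14)
  J=10 → Machine 3 (load: 0+10=10)
  J=8 → Machine 4 (load: 0+8=8)
Machine loads: [20, 14, 10, 8, 0]
Makespan = max = 20 time units


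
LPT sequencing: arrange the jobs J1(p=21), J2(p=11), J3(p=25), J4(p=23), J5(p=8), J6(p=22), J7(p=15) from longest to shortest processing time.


LPT: sort by longest processing time first
  J3: p=25
  J4: p=23
  J6: p=22
  J1: p=21
  J7: p=15
  J2: p=11
  J5: p=8
Order: J3 → J4 → J6 → J1 → J7 → J2 → J5


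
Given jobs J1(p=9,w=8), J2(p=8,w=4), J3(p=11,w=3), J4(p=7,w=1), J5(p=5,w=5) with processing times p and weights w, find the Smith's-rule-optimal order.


WSPT (Smith's rule): sort by p/w ascending
  J5: p/w = 5/5 = 1.000
  J1: p/w = 9/8 = 1.125
  J2: p/w = 8/4 = 2.000
  J3: p/w = 11/3 = 3.667
  J4: p/w = 7/1 = 7.000
Order: J5 → J1 → J2 → J3 → J4


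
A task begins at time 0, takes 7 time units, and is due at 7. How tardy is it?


Completion = start + processing = 0 + 7 = 7
Tardiness = max(0, C - d) = max(0, 7 - 7)
= max(0, 0)
= 0


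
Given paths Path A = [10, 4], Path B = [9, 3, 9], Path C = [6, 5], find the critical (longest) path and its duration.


Path A: 10 + 4 = 14
Path B: 9 + 3 + 9 = 21
Path C: 6 + 5 = 11
Critical path = longest = max(14, 21, 11)
= 21 (Path B)


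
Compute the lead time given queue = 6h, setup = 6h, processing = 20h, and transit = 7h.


Lead time = queue + setup + processing + transit
= 6 + 6 + 20 + 7
= 39 hours


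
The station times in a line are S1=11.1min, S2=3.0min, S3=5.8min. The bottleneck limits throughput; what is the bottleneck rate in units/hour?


Bottleneck = longest station time
Station times: [11.1, 3.0, 5.8]
Max = 11.1 min
Rate = 60 / 11.1
= 5.41 units/hour (bottleneck: 11.1min)


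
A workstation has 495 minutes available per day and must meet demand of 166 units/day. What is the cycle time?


Cycle time = available time / demand
= 495 / 166
= 2.98 min/unit


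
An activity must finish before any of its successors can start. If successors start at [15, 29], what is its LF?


LF = min of all successor start times
Successors start at: [15, 29]
LF = min(15, 29)
= 15


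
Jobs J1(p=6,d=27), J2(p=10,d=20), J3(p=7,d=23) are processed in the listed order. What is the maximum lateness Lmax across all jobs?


Lateness per job (L = C - d):
  J1: C=6, d=27, L=-21
  J2: C=16, d=20, L=-4
  J3: C=23, d=23, L=0
Lmax = max(-21, -4, 0)
= 0


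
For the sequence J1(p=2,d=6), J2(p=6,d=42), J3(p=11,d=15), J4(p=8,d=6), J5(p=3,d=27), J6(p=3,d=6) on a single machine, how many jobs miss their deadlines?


Completion vs due date:
  J1: C=2, d=6 → on time
  J2: C=8, d=42 → on time
  J3: C=19, d=15 → TARDY
  J4: C=27, d=6 → TARDY
  J5: C=30, d=27 → TARDY
  J6: C=33, d=6 → TARDY
Tardy jobs: J3, J4, J5, J6
Count = 4


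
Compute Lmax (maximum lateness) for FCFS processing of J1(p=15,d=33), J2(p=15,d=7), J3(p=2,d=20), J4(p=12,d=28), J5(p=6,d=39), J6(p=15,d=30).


Lateness per job (L = C - d):
  J1: C=15, d=33, L=-18
  J2: C=30, d=7, L=23
  J3: C=32, d=20, L=12
  J4: C=44, d=28, L=16
  J5: C=50, d=39, L=11
  J6: C=65, d=30, L=35
Lmax = max(-18, 23, 12, 16, 11, 35)
= 35


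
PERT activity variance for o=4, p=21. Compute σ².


σ² = ((p - o) / 6)² = (p - o)² / 36
= (21 - 4)² / 36
= 17² / 36
= 289 / 36
= 8.0278


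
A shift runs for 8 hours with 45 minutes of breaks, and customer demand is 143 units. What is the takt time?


Available = 8×60 - 45 = 435 min
Takt time = 435 / 143
= 3.04 min/unit


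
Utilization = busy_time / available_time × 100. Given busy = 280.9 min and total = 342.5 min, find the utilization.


Utilization = busy / total × 100
= 280.9 / 342.5 × 100
= 82.0%


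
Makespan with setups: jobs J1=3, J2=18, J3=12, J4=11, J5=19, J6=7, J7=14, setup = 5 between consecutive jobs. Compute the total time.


Makespan = Σ processing + (n-1) × setup
= (3 + 18 + 12 + 11 + 19 + 7 + 14) + (7-1)×5
= 84 + 30
= 114 time units


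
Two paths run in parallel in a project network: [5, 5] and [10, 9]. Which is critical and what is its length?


Path A: 5 + 5 = 10
Path B: 10 + 9 = 19
Critical path = longest = max(10, 19)
= 19 (Path B)


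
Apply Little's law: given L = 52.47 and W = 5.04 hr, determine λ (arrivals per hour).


Little's law: L = λW → λ = L / W
= 52.47 / 5.04
= 10.41 per hour


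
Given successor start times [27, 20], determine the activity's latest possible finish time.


LF = min of all successor start times
Successors start at: [27, 20]
LF = min(27, 20)
= 20


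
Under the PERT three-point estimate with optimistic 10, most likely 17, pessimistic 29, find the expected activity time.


te = (o + 4m + p) / 6
= (10 + 4×17 + 29) / 6
= (10 + 68 + 29) / 6
= 107 / 6
= 17.83


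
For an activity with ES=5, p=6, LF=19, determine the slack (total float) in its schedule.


EF = ES + duration = 5 + 6 = 11
LS = LF - duration = 19 - 6 = 13
Total Float = LF - EF = 19 - 11
(or LS - ES = 13 - 5)
= 8


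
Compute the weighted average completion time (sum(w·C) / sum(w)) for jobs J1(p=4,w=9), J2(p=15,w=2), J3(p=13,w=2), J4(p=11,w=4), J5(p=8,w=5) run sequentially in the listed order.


Completion times:
  J1: C=4, w×C=9×4=36
  J2: C=19, w×C=2×19=38
  J3: C=32, w×C=2×32=64
  J4: C=43, w×C=4×43=172
  J5: C=51, w×C=5×51=255
Sum w×C = 565
Sum w = 22
Weighted avg = 565/22
= 25.68


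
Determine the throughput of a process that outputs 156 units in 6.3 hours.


Throughput = units / time
= 156 / 6.3
= 24.8 units/hour


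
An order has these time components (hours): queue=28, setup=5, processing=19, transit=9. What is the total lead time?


Lead time = queue + setup + processing + transit
= 28 + 5 + 19 + 9
= 61 hours


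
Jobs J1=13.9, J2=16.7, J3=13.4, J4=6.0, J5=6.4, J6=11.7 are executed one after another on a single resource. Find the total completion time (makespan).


Sequential makespan: sum all processing times
= 13.9 + 16.7 + 13.4 + 6.0 + 6.4 + 11.7
= 68.1 time units


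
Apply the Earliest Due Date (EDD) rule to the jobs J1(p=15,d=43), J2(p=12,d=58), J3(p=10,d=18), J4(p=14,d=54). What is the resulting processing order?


EDD: sort by earliest due date
  J3: d=18, p=10
  J1: d=43, p=15
  J4: d=54, p=14
  J2: d=58, p=12
Order: J3 → J1 → J4 → J2


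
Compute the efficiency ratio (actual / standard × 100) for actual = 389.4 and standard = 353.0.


Efficiency = (actual / standard) × 100
= (389.4 / 353.0) × 100
= 110.3%


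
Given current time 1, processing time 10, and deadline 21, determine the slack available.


Slack = due - current_time - processing
= 21 - 1 - 10
= 10


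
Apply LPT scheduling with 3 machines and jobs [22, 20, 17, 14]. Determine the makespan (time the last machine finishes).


Jobs (LPT sorted): [22, 20, 17, 14]
Machines: 3
  J=22 → Machine 1 (load: 0+22=22)
  J=20 → Machine 2 (load: 0+20=20)
  J=17 → Machine 3 (load: 0+17=17)
  J=14 → Machine 3 (load: 17+14=31)
Machine loads: [22, 20, 31]
Makespan = max = 31 time units
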